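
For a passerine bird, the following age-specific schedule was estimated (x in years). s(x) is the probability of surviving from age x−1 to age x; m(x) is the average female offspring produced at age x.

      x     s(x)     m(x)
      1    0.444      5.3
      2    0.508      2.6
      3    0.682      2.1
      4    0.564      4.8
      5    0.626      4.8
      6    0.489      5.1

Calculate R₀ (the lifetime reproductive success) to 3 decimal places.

4.075

Survivorship from birth: l_x = s_1·s_2·…·s_x.
  l_1 = 0.44400
  l_2 = 0.22555
  l_3 = 0.15383
  l_4 = 0.08676
  l_5 = 0.05431
  l_6 = 0.02656
R₀ = Σ l_x m(x):
  age 1: 0.44400 × 5.3 = 2.3532
  age 2: 0.22555 × 2.6 = 0.5864
  age 3: 0.15383 × 2.1 = 0.3230
  age 4: 0.08676 × 4.8 = 0.4164
  age 5: 0.05431 × 4.8 = 0.2607
  age 6: 0.02656 × 5.1 = 0.1355
R₀ = 2.3532 + 0.5864 + 0.3230 + 0.4164 + 0.2607 + 0.1355 = 4.0753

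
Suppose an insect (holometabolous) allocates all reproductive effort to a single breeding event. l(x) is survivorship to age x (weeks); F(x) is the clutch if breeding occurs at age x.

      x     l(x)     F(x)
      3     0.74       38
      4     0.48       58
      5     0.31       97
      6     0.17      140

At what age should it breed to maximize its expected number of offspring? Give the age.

5

Expected offspring if breeding at age x = l(x) × F(x):
  age 3: 0.74 × 38 = 28.120
  age 4: 0.48 × 58 = 27.840
  age 5: 0.31 × 97 = 30.070
  age 6: 0.17 × 140 = 23.800
Maximum at age 5 (30.070).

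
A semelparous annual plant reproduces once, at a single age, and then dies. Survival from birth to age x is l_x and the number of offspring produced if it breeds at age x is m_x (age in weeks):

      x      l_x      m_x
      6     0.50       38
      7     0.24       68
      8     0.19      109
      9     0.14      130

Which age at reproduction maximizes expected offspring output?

8

Expected offspring if breeding at age x = l_x × m_x:
  age 6: 0.50 × 38 = 19.000
  age 7: 0.24 × 68 = 16.320
  age 8: 0.19 × 109 = 20.710
  age 9: 0.14 × 130 = 18.200
Maximum at age 8 (20.710).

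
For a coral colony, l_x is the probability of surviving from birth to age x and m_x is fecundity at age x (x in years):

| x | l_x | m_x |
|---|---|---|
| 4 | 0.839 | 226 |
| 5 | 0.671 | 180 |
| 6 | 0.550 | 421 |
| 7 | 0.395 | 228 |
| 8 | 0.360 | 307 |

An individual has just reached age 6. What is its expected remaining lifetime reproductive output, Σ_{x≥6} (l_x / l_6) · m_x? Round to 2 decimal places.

785.69

l_6 = 0.550. Conditional survival from age 6 to x is l_x / l_6.
  x=6: (0.550/0.550) × 421 = 421.0000
  x=7: (0.395/0.550) × 228 = 163.7455
  x=8: (0.360/0.550) × 307 = 200.9455
Sum = 421.0000 + 163.7455 + 200.9455 = 785.6909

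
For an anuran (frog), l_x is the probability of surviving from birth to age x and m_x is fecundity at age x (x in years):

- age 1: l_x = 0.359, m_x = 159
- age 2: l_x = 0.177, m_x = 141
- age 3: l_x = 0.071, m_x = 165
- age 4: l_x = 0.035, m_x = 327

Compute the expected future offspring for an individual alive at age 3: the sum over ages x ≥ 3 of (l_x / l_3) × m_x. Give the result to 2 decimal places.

l_3 = 0.071. Conditional survival from age 3 to x is l_x / l_3.
  x=3: (0.071/0.071) × 165 = 165.0000
  x=4: (0.035/0.071) × 327 = 161.1972
Sum = 165.0000 + 161.1972 = 326.1972

326.20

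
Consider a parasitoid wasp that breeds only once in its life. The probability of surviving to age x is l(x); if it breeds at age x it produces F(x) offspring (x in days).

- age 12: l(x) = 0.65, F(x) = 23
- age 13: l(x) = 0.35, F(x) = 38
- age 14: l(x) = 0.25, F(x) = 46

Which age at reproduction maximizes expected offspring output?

12

Expected offspring if breeding at age x = l(x) × F(x):
  age 12: 0.65 × 23 = 14.950
  age 13: 0.35 × 38 = 13.300
  age 14: 0.25 × 46 = 11.500
Maximum at age 12 (14.950).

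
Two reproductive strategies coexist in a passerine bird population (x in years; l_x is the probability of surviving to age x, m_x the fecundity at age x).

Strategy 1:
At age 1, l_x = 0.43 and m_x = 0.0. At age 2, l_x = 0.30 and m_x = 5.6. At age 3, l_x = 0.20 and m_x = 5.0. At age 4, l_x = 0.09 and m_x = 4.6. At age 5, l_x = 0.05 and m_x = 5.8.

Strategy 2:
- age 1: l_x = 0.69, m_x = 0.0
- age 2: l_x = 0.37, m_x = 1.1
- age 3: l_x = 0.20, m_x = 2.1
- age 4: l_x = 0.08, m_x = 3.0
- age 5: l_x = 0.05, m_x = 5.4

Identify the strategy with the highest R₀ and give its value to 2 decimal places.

Strategy 1: R₀ = 0.43×0.0 + 0.30×5.6 + 0.20×5.0 + 0.09×4.6 + 0.05×5.8 = 3.3840
Strategy 2: R₀ = 0.69×0.0 + 0.37×1.1 + 0.20×2.1 + 0.08×3.0 + 0.05×5.4 = 1.3370
Highest R₀: strategy 1 with 3.3840.

3.38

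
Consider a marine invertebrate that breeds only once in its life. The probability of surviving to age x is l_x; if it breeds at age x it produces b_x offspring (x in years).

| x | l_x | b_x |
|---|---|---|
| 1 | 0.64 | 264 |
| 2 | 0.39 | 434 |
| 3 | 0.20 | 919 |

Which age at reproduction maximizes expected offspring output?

3

Expected offspring if breeding at age x = l_x × b_x:
  age 1: 0.64 × 264 = 168.960
  age 2: 0.39 × 434 = 169.260
  age 3: 0.20 × 919 = 183.800
Maximum at age 3 (183.800).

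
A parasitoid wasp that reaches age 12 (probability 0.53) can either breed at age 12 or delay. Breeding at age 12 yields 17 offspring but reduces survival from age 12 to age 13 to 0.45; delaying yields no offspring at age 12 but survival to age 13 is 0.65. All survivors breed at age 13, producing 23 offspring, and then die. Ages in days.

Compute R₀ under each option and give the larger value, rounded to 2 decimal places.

14.50

breed at age 12: R₀ = 0.53 × (17 + 0.45 × 23) = 0.53 × 27.3500 = 14.4955
delay to age 13: R₀ = 0.53 × (0.65 × 23) = 0.53 × 14.9500 = 7.9235
Higher: breed at age 12 (14.4955).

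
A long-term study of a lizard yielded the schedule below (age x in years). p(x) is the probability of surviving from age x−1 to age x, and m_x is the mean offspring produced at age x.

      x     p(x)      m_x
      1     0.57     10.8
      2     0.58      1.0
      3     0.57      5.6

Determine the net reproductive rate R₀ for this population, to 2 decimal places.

7.54

Survivorship from birth: l_x = p_1·p_2·…·p_x.
  l_1 = 0.57000
  l_2 = 0.33060
  l_3 = 0.18844
R₀ = Σ l_x m_x:
  age 1: 0.57000 × 10.8 = 6.1560
  age 2: 0.33060 × 1.0 = 0.3306
  age 3: 0.18844 × 5.6 = 1.0553
R₀ = 6.1560 + 0.3306 + 1.0553 = 7.5419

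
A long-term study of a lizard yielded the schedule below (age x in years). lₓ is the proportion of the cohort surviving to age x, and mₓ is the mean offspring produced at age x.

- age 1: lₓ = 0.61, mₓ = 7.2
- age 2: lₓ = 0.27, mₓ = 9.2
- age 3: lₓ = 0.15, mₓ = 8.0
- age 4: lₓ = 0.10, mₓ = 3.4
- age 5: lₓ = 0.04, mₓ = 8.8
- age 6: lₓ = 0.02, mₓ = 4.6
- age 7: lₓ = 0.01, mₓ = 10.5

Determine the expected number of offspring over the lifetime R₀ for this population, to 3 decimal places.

8.965

R₀ = Σ lₓ mₓ:
  age 1: 0.61 × 7.2 = 4.3920
  age 2: 0.27 × 9.2 = 2.4840
  age 3: 0.15 × 8.0 = 1.2000
  age 4: 0.10 × 3.4 = 0.3400
  age 5: 0.04 × 8.8 = 0.3520
  age 6: 0.02 × 4.6 = 0.0920
  age 7: 0.01 × 10.5 = 0.1050
R₀ = 4.3920 + 2.4840 + 1.2000 + 0.3400 + 0.3520 + 0.0920 + 0.1050 = 8.9650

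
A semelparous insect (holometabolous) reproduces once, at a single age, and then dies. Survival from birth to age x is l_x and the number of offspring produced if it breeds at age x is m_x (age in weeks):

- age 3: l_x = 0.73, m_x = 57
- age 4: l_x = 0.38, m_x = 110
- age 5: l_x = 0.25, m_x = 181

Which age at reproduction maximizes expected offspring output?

Expected offspring if breeding at age x = l_x × m_x:
  age 3: 0.73 × 57 = 41.610
  age 4: 0.38 × 110 = 41.800
  age 5: 0.25 × 181 = 45.250
Maximum at age 5 (45.250).

5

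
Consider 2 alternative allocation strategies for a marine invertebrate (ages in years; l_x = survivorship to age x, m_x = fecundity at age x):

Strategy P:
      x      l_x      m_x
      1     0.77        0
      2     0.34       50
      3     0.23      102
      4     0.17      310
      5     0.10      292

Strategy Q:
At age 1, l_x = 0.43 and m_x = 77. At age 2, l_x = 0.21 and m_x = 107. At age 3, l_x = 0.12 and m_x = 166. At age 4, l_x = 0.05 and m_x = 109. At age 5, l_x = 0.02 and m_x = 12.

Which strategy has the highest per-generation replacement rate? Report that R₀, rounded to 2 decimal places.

122.36

Strategy P: R₀ = 0.77×0 + 0.34×50 + 0.23×102 + 0.17×310 + 0.10×292 = 122.3600
Strategy Q: R₀ = 0.43×77 + 0.21×107 + 0.12×166 + 0.05×109 + 0.02×12 = 81.1900
Highest R₀: strategy P with 122.3600.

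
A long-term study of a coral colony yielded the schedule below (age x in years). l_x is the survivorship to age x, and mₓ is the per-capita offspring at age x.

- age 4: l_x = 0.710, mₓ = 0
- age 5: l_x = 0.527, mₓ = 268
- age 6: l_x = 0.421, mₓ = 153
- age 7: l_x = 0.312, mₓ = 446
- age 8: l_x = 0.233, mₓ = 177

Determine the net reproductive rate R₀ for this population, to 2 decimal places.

386.04

R₀ = Σ l_x mₓ:
  age 4: 0.710 × 0 = 0.0000
  age 5: 0.527 × 268 = 141.2360
  age 6: 0.421 × 153 = 64.4130
  age 7: 0.312 × 446 = 139.1520
  age 8: 0.233 × 177 = 41.2410
R₀ = 0.0000 + 141.2360 + 64.4130 + 139.1520 + 41.2410 = 386.0420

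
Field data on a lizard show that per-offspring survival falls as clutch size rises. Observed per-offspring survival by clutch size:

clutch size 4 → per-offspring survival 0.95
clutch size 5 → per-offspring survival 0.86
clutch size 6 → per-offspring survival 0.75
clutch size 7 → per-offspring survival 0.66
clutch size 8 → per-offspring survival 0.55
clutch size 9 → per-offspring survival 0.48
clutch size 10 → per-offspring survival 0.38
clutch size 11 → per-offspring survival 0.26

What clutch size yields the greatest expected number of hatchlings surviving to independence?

Expected hatchlings surviving to independence = c × s(c):
  c=4: 4 × 0.95 = 3.800
  c=5: 5 × 0.86 = 4.300
  c=6: 6 × 0.75 = 4.500
  c=7: 7 × 0.66 = 4.620
  c=8: 8 × 0.55 = 4.400
  c=9: 9 × 0.48 = 4.320
  c=10: 10 × 0.38 = 3.800
  c=11: 11 × 0.26 = 2.860
Maximum at c = 7 (4.620 hatchlings surviving to independence).

7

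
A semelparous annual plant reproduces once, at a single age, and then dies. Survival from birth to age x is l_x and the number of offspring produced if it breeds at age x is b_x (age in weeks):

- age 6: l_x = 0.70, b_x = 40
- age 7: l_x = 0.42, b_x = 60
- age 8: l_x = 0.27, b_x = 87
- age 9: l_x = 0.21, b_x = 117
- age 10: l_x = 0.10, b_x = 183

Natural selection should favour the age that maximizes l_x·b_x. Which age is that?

6

Expected offspring if breeding at age x = l_x × b_x:
  age 6: 0.70 × 40 = 28.000
  age 7: 0.42 × 60 = 25.200
  age 8: 0.27 × 87 = 23.490
  age 9: 0.21 × 117 = 24.570
  age 10: 0.10 × 183 = 18.300
Maximum at age 6 (28.000).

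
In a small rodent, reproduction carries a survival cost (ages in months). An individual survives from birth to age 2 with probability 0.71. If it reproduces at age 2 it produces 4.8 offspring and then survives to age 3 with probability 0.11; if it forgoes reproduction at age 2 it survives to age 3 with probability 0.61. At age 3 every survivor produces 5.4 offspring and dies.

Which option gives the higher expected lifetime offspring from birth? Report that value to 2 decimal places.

3.83

breed at age 2: R₀ = 0.71 × (4.8 + 0.11 × 5.4) = 0.71 × 5.3940 = 3.8297
delay to age 3: R₀ = 0.71 × (0.61 × 5.4) = 0.71 × 3.2940 = 2.3387
Higher: breed at age 2 (3.8297).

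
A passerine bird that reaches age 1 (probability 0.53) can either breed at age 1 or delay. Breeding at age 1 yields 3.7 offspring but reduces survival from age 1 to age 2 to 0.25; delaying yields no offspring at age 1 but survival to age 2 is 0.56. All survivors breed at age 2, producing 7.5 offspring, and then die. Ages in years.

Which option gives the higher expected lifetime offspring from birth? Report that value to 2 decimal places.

2.95

breed at age 1: R₀ = 0.53 × (3.7 + 0.25 × 7.5) = 0.53 × 5.5750 = 2.9548
delay to age 2: R₀ = 0.53 × (0.56 × 7.5) = 0.53 × 4.2000 = 2.2260
Higher: breed at age 1 (2.9548).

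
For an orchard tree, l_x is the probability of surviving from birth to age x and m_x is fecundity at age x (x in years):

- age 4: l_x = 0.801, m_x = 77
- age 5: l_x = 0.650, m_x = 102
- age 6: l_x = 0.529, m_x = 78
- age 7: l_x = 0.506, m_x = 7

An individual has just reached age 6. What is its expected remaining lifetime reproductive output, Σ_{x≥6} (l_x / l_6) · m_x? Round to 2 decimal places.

84.70

l_6 = 0.529. Conditional survival from age 6 to x is l_x / l_6.
  x=6: (0.529/0.529) × 78 = 78.0000
  x=7: (0.506/0.529) × 7 = 6.6957
Sum = 78.0000 + 6.6957 = 84.6957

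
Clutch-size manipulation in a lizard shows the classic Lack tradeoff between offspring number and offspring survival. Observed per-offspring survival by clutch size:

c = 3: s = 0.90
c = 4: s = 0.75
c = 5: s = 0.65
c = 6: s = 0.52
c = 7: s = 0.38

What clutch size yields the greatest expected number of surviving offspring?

Expected surviving offspring = c × s(c):
  c=3: 3 × 0.90 = 2.700
  c=4: 4 × 0.75 = 3.000
  c=5: 5 × 0.65 = 3.250
  c=6: 6 × 0.52 = 3.120
  c=7: 7 × 0.38 = 2.660
Maximum at c = 5 (3.250 surviving offspring).

5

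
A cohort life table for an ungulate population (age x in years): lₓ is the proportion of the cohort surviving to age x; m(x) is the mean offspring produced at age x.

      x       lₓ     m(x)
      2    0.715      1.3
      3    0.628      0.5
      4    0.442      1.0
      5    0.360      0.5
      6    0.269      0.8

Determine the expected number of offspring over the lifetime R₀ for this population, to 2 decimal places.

R₀ = Σ lₓ m(x):
  age 2: 0.715 × 1.3 = 0.9295
  age 3: 0.628 × 0.5 = 0.3140
  age 4: 0.442 × 1.0 = 0.4420
  age 5: 0.360 × 0.5 = 0.1800
  age 6: 0.269 × 0.8 = 0.2152
R₀ = 0.9295 + 0.3140 + 0.4420 + 0.1800 + 0.2152 = 2.0807

2.08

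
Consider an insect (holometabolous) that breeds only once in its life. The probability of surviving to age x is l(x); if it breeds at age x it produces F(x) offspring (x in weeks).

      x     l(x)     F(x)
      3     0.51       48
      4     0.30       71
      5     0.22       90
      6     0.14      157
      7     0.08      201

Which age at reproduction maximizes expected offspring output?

3

Expected offspring if breeding at age x = l(x) × F(x):
  age 3: 0.51 × 48 = 24.480
  age 4: 0.30 × 71 = 21.300
  age 5: 0.22 × 90 = 19.800
  age 6: 0.14 × 157 = 21.980
  age 7: 0.08 × 201 = 16.080
Maximum at age 3 (24.480).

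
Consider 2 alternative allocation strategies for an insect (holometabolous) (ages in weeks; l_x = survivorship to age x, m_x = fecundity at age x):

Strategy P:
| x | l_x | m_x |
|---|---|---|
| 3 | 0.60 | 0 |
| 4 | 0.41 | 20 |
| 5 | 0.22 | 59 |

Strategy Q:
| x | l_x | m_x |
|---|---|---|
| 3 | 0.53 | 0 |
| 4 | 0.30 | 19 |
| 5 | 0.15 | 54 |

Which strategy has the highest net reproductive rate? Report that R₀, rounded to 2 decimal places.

21.18

Strategy P: R₀ = 0.60×0 + 0.41×20 + 0.22×59 = 21.1800
Strategy Q: R₀ = 0.53×0 + 0.30×19 + 0.15×54 = 13.8000
Highest R₀: strategy P with 21.1800.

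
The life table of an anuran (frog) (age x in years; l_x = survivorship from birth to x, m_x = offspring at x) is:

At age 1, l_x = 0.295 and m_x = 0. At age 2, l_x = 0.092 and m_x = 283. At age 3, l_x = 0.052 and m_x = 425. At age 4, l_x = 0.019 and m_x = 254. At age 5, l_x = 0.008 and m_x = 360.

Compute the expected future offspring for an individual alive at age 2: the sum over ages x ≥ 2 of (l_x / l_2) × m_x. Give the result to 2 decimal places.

l_2 = 0.092. Conditional survival from age 2 to x is l_x / l_2.
  x=2: (0.092/0.092) × 283 = 283.0000
  x=3: (0.052/0.092) × 425 = 240.2174
  x=4: (0.019/0.092) × 254 = 52.4565
  x=5: (0.008/0.092) × 360 = 31.3043
Sum = 283.0000 + 240.2174 + 52.4565 + 31.3043 = 606.9783

606.98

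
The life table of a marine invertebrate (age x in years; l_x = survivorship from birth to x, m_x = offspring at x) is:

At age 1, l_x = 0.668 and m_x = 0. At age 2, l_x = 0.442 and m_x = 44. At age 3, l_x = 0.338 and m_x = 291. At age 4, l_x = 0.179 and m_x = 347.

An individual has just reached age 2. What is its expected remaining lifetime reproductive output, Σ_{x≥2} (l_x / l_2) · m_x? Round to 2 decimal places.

407.06

l_2 = 0.442. Conditional survival from age 2 to x is l_x / l_2.
  x=2: (0.442/0.442) × 44 = 44.0000
  x=3: (0.338/0.442) × 291 = 222.5294
  x=4: (0.179/0.442) × 347 = 140.5271
Sum = 44.0000 + 222.5294 + 140.5271 = 407.0566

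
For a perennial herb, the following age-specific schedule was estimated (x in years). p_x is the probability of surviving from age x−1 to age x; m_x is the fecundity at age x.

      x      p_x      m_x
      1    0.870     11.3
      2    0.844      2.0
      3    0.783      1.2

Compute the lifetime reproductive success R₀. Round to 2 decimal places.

11.99

Survivorship from birth: l_x = p_1·p_2·…·p_x.
  l_1 = 0.87000
  l_2 = 0.73428
  l_3 = 0.57494
R₀ = Σ l_x m_x:
  age 1: 0.87000 × 11.3 = 9.8310
  age 2: 0.73428 × 2.0 = 1.4686
  age 3: 0.57494 × 1.2 = 0.6899
R₀ = 9.8310 + 1.4686 + 0.6899 = 11.9895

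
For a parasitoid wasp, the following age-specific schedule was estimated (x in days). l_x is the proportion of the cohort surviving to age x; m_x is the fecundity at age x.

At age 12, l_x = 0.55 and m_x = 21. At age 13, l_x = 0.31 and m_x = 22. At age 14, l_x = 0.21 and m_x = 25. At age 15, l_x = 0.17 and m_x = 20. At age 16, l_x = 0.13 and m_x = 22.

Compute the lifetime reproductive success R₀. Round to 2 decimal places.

29.88

R₀ = Σ l_x m_x:
  age 12: 0.55 × 21 = 11.5500
  age 13: 0.31 × 22 = 6.8200
  age 14: 0.21 × 25 = 5.2500
  age 15: 0.17 × 20 = 3.4000
  age 16: 0.13 × 22 = 2.8600
R₀ = 11.5500 + 6.8200 + 5.2500 + 3.4000 + 2.8600 = 29.8800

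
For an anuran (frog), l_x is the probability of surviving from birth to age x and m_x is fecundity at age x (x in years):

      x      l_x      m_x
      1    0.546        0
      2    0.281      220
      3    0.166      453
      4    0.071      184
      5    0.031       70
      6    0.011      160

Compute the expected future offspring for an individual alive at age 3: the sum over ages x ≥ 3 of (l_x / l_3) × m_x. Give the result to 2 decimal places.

l_3 = 0.166. Conditional survival from age 3 to x is l_x / l_3.
  x=3: (0.166/0.166) × 453 = 453.0000
  x=4: (0.071/0.166) × 184 = 78.6988
  x=5: (0.031/0.166) × 70 = 13.0723
  x=6: (0.011/0.166) × 160 = 10.6024
Sum = 453.0000 + 78.6988 + 13.0723 + 10.6024 = 555.3735

555.37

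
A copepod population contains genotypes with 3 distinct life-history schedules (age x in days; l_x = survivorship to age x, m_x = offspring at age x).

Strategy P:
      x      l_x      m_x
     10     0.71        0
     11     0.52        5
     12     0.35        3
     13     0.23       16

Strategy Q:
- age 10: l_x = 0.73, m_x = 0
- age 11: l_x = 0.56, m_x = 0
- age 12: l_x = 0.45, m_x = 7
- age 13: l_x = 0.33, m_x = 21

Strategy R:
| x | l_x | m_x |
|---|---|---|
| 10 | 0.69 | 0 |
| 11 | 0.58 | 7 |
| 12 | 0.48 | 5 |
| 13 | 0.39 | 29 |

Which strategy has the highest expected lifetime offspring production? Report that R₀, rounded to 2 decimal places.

17.77

Strategy P: R₀ = 0.71×0 + 0.52×5 + 0.35×3 + 0.23×16 = 7.3300
Strategy Q: R₀ = 0.73×0 + 0.56×0 + 0.45×7 + 0.33×21 = 10.0800
Strategy R: R₀ = 0.69×0 + 0.58×7 + 0.48×5 + 0.39×29 = 17.7700
Highest R₀: strategy R with 17.7700.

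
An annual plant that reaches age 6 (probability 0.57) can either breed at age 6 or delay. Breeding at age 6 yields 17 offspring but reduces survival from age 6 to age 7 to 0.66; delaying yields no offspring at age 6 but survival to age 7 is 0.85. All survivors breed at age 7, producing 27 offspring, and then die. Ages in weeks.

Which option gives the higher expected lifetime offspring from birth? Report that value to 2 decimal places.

19.85

breed at age 6: R₀ = 0.57 × (17 + 0.66 × 27) = 0.57 × 34.8200 = 19.8474
delay to age 7: R₀ = 0.57 × (0.85 × 27) = 0.57 × 22.9500 = 13.0815
Higher: breed at age 6 (19.8474).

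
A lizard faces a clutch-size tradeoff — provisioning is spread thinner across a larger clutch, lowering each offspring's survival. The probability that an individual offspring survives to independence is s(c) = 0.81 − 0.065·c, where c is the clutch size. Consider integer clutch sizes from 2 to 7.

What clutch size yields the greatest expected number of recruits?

6

Expected recruits = c × s(c):
  c=2: 2 × 0.680 = 1.360
  c=3: 3 × 0.615 = 1.845
  c=4: 4 × 0.550 = 2.200
  c=5: 5 × 0.485 = 2.425
  c=6: 6 × 0.420 = 2.520
  c=7: 7 × 0.355 = 2.485
Maximum at c = 6 (2.520 recruits).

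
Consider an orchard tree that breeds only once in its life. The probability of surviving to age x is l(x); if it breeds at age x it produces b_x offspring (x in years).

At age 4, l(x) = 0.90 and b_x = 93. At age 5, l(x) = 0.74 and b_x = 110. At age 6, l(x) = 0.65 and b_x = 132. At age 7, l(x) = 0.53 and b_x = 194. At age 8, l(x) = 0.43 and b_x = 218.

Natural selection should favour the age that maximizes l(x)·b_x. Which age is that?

7

Expected offspring if breeding at age x = l(x) × b_x:
  age 4: 0.90 × 93 = 83.700
  age 5: 0.74 × 110 = 81.400
  age 6: 0.65 × 132 = 85.800
  age 7: 0.53 × 194 = 102.820
  age 8: 0.43 × 218 = 93.740
Maximum at age 7 (102.820).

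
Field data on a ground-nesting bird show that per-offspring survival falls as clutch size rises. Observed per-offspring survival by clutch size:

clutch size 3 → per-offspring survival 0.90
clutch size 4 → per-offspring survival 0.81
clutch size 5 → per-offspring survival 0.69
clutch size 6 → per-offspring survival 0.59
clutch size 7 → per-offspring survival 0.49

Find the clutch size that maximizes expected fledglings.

6

Expected fledglings = c × s(c):
  c=3: 3 × 0.90 = 2.700
  c=4: 4 × 0.81 = 3.240
  c=5: 5 × 0.69 = 3.450
  c=6: 6 × 0.59 = 3.540
  c=7: 7 × 0.49 = 3.430
Maximum at c = 6 (3.540 fledglings).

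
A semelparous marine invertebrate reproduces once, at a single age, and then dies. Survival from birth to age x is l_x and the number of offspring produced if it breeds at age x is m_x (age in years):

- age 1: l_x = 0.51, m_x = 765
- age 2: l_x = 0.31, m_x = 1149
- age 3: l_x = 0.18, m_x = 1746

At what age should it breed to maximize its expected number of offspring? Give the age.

1

Expected offspring if breeding at age x = l_x × m_x:
  age 1: 0.51 × 765 = 390.150
  age 2: 0.31 × 1149 = 356.190
  age 3: 0.18 × 1746 = 314.280
Maximum at age 1 (390.150).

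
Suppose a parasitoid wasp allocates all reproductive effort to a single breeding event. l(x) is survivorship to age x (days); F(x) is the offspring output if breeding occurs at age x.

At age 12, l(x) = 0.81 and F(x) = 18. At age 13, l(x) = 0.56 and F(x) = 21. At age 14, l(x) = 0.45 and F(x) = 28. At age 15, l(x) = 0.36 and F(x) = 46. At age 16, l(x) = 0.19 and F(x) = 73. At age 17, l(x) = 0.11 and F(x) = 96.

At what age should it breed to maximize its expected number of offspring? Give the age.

Expected offspring if breeding at age x = l(x) × F(x):
  age 12: 0.81 × 18 = 14.580
  age 13: 0.56 × 21 = 11.760
  age 14: 0.45 × 28 = 12.600
  age 15: 0.36 × 46 = 16.560
  age 16: 0.19 × 73 = 13.870
  age 17: 0.11 × 96 = 10.560
Maximum at age 15 (16.560).

15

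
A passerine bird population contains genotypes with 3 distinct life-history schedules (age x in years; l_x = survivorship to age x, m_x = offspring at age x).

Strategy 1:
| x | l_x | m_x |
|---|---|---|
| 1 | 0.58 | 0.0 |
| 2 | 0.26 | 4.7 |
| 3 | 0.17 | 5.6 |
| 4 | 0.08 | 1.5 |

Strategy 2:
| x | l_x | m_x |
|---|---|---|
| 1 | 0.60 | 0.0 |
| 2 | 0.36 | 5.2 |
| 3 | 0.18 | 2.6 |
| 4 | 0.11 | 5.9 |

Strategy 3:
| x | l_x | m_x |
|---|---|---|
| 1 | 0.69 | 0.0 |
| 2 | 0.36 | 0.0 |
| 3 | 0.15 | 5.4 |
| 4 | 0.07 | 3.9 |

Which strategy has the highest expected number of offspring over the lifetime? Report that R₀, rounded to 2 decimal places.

2.99

Strategy 1: R₀ = 0.58×0.0 + 0.26×4.7 + 0.17×5.6 + 0.08×1.5 = 2.2940
Strategy 2: R₀ = 0.60×0.0 + 0.36×5.2 + 0.18×2.6 + 0.11×5.9 = 2.9890
Strategy 3: R₀ = 0.69×0.0 + 0.36×0.0 + 0.15×5.4 + 0.07×3.9 = 1.0830
Highest R₀: strategy 2 with 2.9890.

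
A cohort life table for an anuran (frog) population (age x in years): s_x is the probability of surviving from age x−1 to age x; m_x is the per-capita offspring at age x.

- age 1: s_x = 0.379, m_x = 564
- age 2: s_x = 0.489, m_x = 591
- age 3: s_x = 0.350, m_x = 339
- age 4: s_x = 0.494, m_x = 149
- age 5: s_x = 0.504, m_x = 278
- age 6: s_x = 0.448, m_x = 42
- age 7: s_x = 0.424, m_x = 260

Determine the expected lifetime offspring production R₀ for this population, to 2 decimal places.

355.64

Survivorship from birth: l_x = s_1·s_2·…·s_x.
  l_1 = 0.37900
  l_2 = 0.18533
  l_3 = 0.06487
  l_4 = 0.03204
  l_5 = 0.01615
  l_6 = 0.00724
  l_7 = 0.00307
R₀ = Σ l_x m_x:
  age 1: 0.37900 × 564 = 213.7560
  age 2: 0.18533 × 591 = 109.5300
  age 3: 0.06487 × 339 = 21.9909
  age 4: 0.03204 × 149 = 4.7740
  age 5: 0.01615 × 278 = 4.4897
  age 6: 0.00724 × 42 = 0.3041
  age 7: 0.00307 × 260 = 0.7982
R₀ = 213.7560 + 109.5300 + 21.9909 + 4.7740 + 4.4897 + 0.3041 + 0.7982 = 355.6429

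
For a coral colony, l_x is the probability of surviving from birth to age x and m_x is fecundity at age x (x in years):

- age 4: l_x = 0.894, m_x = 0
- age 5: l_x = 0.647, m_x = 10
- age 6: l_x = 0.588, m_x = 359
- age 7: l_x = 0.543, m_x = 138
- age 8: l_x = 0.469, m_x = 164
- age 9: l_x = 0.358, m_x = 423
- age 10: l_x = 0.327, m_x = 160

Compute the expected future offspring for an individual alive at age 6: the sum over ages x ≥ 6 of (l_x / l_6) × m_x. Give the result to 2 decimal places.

l_6 = 0.588. Conditional survival from age 6 to x is l_x / l_6.
  x=6: (0.588/0.588) × 359 = 359.0000
  x=7: (0.543/0.588) × 138 = 127.4388
  x=8: (0.469/0.588) × 164 = 130.8095
  x=9: (0.358/0.588) × 423 = 257.5408
  x=10: (0.327/0.588) × 160 = 88.9796
Sum = 359.0000 + 127.4388 + 130.8095 + 257.5408 + 88.9796 = 963.7687

963.77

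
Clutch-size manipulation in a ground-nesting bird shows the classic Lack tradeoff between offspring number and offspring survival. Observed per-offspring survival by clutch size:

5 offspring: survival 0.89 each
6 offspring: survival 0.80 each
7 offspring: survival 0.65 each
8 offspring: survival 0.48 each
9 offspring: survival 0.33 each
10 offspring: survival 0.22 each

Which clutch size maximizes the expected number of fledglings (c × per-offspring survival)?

Expected fledglings = c × s(c):
  c=5: 5 × 0.89 = 4.450
  c=6: 6 × 0.80 = 4.800
  c=7: 7 × 0.65 = 4.550
  c=8: 8 × 0.48 = 3.840
  c=9: 9 × 0.33 = 2.970
  c=10: 10 × 0.22 = 2.200
Maximum at c = 6 (4.800 fledglings).

6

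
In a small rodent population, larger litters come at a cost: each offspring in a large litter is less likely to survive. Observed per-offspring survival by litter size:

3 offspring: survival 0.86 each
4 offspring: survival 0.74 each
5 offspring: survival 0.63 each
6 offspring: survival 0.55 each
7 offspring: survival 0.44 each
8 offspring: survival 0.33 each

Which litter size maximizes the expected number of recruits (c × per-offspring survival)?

Expected recruits = c × s(c):
  c=3: 3 × 0.86 = 2.580
  c=4: 4 × 0.74 = 2.960
  c=5: 5 × 0.63 = 3.150
  c=6: 6 × 0.55 = 3.300
  c=7: 7 × 0.44 = 3.080
  c=8: 8 × 0.33 = 2.640
Maximum at c = 6 (3.300 recruits).

6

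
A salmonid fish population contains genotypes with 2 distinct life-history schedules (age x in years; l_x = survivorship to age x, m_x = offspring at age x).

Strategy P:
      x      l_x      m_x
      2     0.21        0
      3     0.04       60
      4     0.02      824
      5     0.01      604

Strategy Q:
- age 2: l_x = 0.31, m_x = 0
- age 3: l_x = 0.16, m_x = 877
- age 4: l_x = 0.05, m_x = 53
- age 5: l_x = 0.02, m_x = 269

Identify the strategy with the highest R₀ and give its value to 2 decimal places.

148.35

Strategy P: R₀ = 0.21×0 + 0.04×60 + 0.02×824 + 0.01×604 = 24.9200
Strategy Q: R₀ = 0.31×0 + 0.16×877 + 0.05×53 + 0.02×269 = 148.3500
Highest R₀: strategy Q with 148.3500.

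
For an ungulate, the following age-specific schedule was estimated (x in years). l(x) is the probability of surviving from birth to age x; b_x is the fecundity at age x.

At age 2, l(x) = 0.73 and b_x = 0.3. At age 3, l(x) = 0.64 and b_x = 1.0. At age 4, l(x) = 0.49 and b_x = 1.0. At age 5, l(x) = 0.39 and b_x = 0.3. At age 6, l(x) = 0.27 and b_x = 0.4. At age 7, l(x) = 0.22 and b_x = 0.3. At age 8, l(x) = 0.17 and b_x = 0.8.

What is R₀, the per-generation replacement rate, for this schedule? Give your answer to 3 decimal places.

R₀ = Σ l(x) b_x:
  age 2: 0.73 × 0.3 = 0.2190
  age 3: 0.64 × 1.0 = 0.6400
  age 4: 0.49 × 1.0 = 0.4900
  age 5: 0.39 × 0.3 = 0.1170
  age 6: 0.27 × 0.4 = 0.1080
  age 7: 0.22 × 0.3 = 0.0660
  age 8: 0.17 × 0.8 = 0.1360
R₀ = 0.2190 + 0.6400 + 0.4900 + 0.1170 + 0.1080 + 0.0660 + 0.1360 = 1.7760

1.776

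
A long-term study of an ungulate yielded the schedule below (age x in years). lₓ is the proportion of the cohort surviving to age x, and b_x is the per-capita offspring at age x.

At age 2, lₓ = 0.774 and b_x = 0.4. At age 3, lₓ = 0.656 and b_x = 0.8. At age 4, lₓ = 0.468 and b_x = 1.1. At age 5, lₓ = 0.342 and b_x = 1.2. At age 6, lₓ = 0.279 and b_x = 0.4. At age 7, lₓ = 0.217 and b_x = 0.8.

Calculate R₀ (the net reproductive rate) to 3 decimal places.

2.045

R₀ = Σ lₓ b_x:
  age 2: 0.774 × 0.4 = 0.3096
  age 3: 0.656 × 0.8 = 0.5248
  age 4: 0.468 × 1.1 = 0.5148
  age 5: 0.342 × 1.2 = 0.4104
  age 6: 0.279 × 0.4 = 0.1116
  age 7: 0.217 × 0.8 = 0.1736
R₀ = 0.3096 + 0.5248 + 0.5148 + 0.4104 + 0.1116 + 0.1736 = 2.0448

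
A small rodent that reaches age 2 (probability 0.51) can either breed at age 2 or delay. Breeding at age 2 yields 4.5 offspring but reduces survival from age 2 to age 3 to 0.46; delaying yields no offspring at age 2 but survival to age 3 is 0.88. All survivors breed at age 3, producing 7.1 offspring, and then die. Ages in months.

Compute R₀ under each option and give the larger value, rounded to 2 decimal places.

breed at age 2: R₀ = 0.51 × (4.5 + 0.46 × 7.1) = 0.51 × 7.7660 = 3.9607
delay to age 3: R₀ = 0.51 × (0.88 × 7.1) = 0.51 × 6.2480 = 3.1865
Higher: breed at age 2 (3.9607).

3.96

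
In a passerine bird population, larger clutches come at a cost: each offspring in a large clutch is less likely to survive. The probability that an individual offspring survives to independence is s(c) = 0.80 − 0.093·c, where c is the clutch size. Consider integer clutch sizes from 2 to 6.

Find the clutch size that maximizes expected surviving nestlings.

Expected surviving nestlings = c × s(c):
  c=2: 2 × 0.614 = 1.228
  c=3: 3 × 0.521 = 1.563
  c=4: 4 × 0.428 = 1.712
  c=5: 5 × 0.335 = 1.675
  c=6: 6 × 0.242 = 1.452
Maximum at c = 4 (1.712 surviving nestlings).

4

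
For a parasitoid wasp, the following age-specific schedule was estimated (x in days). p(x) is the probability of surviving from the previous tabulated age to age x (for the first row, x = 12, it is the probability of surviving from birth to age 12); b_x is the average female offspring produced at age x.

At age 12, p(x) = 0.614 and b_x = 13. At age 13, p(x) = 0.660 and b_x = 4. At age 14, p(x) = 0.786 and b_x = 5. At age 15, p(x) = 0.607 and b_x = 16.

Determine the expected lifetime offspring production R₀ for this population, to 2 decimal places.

14.29

Survivorship from birth: l_x = p_12·p_13·…·p_x.
  l_12 = 0.61400
  l_13 = 0.40524
  l_14 = 0.31852
  l_15 = 0.19334
R₀ = Σ l_x b_x:
  age 12: 0.61400 × 13 = 7.9820
  age 13: 0.40524 × 4 = 1.6210
  age 14: 0.31852 × 5 = 1.5926
  age 15: 0.19334 × 16 = 3.0934
R₀ = 7.9820 + 1.6210 + 1.5926 + 3.0934 = 14.2890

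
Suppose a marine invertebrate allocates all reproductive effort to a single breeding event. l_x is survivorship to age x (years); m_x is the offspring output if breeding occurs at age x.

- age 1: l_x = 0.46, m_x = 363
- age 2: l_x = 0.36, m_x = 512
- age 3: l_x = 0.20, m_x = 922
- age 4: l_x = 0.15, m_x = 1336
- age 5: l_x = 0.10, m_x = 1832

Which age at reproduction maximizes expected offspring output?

4

Expected offspring if breeding at age x = l_x × m_x:
  age 1: 0.46 × 363 = 166.980
  age 2: 0.36 × 512 = 184.320
  age 3: 0.20 × 922 = 184.400
  age 4: 0.15 × 1336 = 200.400
  age 5: 0.10 × 1832 = 183.200
Maximum at age 4 (200.400).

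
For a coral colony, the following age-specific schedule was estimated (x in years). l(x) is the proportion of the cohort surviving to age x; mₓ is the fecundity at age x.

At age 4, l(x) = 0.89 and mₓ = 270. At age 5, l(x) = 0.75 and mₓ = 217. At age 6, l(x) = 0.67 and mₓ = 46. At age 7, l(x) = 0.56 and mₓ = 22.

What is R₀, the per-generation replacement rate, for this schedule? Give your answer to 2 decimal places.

446.19

R₀ = Σ l(x) mₓ:
  age 4: 0.89 × 270 = 240.3000
  age 5: 0.75 × 217 = 162.7500
  age 6: 0.67 × 46 = 30.8200
  age 7: 0.56 × 22 = 12.3200
R₀ = 240.3000 + 162.7500 + 30.8200 + 12.3200 = 446.1900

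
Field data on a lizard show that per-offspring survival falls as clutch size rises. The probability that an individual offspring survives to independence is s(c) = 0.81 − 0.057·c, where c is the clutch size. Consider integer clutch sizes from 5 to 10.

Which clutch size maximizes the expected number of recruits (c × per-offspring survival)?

7

Expected recruits = c × s(c):
  c=5: 5 × 0.525 = 2.625
  c=6: 6 × 0.468 = 2.808
  c=7: 7 × 0.411 = 2.877
  c=8: 8 × 0.354 = 2.832
  c=9: 9 × 0.297 = 2.673
  c=10: 10 × 0.240 = 2.400
Maximum at c = 7 (2.877 recruits).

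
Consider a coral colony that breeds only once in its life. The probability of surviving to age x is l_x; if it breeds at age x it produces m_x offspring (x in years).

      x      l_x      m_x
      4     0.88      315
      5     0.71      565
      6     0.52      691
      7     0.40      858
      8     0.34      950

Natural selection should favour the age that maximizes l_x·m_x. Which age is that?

5

Expected offspring if breeding at age x = l_x × m_x:
  age 4: 0.88 × 315 = 277.200
  age 5: 0.71 × 565 = 401.150
  age 6: 0.52 × 691 = 359.320
  age 7: 0.40 × 858 = 343.200
  age 8: 0.34 × 950 = 323.000
Maximum at age 5 (401.150).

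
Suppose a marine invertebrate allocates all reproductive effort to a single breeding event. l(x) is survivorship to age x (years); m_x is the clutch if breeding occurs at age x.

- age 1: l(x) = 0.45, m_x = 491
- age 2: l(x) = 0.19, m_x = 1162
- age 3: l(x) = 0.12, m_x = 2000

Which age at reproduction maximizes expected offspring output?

Expected offspring if breeding at age x = l(x) × m_x:
  age 1: 0.45 × 491 = 220.950
  age 2: 0.19 × 1162 = 220.780
  age 3: 0.12 × 2000 = 240.000
Maximum at age 3 (240.000).

3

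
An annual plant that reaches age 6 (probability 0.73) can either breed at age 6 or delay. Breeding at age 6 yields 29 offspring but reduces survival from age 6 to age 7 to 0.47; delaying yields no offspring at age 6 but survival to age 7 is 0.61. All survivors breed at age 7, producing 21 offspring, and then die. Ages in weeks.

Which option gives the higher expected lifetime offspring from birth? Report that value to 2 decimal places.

28.38

breed at age 6: R₀ = 0.73 × (29 + 0.47 × 21) = 0.73 × 38.8700 = 28.3751
delay to age 7: R₀ = 0.73 × (0.61 × 21) = 0.73 × 12.8100 = 9.3513
Higher: breed at age 6 (28.3751).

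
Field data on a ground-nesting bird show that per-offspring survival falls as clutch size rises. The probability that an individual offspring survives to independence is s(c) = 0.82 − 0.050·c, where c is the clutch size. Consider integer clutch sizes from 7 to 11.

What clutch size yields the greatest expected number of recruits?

8

Expected recruits = c × s(c):
  c=7: 7 × 0.470 = 3.290
  c=8: 8 × 0.420 = 3.360
  c=9: 9 × 0.370 = 3.330
  c=10: 10 × 0.320 = 3.200
  c=11: 11 × 0.270 = 2.970
Maximum at c = 8 (3.360 recruits).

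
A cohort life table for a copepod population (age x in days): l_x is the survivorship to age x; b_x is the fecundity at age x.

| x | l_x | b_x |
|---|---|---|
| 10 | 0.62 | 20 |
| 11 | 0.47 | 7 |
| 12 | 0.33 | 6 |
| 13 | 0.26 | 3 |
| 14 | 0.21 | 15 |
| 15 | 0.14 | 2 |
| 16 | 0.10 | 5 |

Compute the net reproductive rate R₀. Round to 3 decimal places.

R₀ = Σ l_x b_x:
  age 10: 0.62 × 20 = 12.4000
  age 11: 0.47 × 7 = 3.2900
  age 12: 0.33 × 6 = 1.9800
  age 13: 0.26 × 3 = 0.7800
  age 14: 0.21 × 15 = 3.1500
  age 15: 0.14 × 2 = 0.2800
  age 16: 0.10 × 5 = 0.5000
R₀ = 12.4000 + 3.2900 + 1.9800 + 0.7800 + 3.1500 + 0.2800 + 0.5000 = 22.3800

22.380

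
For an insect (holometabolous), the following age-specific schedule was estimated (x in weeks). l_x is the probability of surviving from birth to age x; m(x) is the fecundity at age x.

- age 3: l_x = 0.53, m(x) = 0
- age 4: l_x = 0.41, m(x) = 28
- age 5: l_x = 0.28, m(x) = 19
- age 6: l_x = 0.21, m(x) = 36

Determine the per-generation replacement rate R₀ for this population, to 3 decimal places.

R₀ = Σ l_x m(x):
  age 3: 0.53 × 0 = 0.0000
  age 4: 0.41 × 28 = 11.4800
  age 5: 0.28 × 19 = 5.3200
  age 6: 0.21 × 36 = 7.5600
R₀ = 0.0000 + 11.4800 + 5.3200 + 7.5600 = 24.3600

24.360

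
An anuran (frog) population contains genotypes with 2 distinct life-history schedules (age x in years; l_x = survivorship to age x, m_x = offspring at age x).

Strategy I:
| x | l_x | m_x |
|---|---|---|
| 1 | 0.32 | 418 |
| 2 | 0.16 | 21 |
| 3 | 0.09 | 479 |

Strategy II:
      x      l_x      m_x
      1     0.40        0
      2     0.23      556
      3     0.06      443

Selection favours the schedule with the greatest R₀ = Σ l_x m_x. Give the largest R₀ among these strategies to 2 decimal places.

180.23

Strategy I: R₀ = 0.32×418 + 0.16×21 + 0.09×479 = 180.2300
Strategy II: R₀ = 0.40×0 + 0.23×556 + 0.06×443 = 154.4600
Highest R₀: strategy I with 180.2300.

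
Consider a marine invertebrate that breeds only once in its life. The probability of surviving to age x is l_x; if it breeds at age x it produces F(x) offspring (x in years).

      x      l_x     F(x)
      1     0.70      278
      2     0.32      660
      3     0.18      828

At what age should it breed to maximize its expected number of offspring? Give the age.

Expected offspring if breeding at age x = l_x × F(x):
  age 1: 0.70 × 278 = 194.600
  age 2: 0.32 × 660 = 211.200
  age 3: 0.18 × 828 = 149.040
Maximum at age 2 (211.200).

2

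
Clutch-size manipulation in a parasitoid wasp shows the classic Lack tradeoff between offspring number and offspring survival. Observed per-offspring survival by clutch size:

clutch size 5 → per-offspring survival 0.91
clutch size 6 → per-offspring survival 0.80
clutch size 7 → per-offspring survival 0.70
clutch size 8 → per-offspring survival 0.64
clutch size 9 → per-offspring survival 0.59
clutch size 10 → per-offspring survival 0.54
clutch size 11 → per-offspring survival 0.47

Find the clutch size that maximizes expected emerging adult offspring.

Expected emerging adult offspring = c × s(c):
  c=5: 5 × 0.91 = 4.550
  c=6: 6 × 0.80 = 4.800
  c=7: 7 × 0.70 = 4.900
  c=8: 8 × 0.64 = 5.120
  c=9: 9 × 0.59 = 5.310
  c=10: 10 × 0.54 = 5.400
  c=11: 11 × 0.47 = 5.170
Maximum at c = 10 (5.400 emerging adult offspring).

10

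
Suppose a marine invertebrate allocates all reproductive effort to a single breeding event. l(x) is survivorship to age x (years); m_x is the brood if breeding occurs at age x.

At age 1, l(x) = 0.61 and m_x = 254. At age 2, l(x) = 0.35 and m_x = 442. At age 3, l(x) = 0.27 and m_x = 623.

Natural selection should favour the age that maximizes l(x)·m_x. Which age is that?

3

Expected offspring if breeding at age x = l(x) × m_x:
  age 1: 0.61 × 254 = 154.940
  age 2: 0.35 × 442 = 154.700
  age 3: 0.27 × 623 = 168.210
Maximum at age 3 (168.210).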